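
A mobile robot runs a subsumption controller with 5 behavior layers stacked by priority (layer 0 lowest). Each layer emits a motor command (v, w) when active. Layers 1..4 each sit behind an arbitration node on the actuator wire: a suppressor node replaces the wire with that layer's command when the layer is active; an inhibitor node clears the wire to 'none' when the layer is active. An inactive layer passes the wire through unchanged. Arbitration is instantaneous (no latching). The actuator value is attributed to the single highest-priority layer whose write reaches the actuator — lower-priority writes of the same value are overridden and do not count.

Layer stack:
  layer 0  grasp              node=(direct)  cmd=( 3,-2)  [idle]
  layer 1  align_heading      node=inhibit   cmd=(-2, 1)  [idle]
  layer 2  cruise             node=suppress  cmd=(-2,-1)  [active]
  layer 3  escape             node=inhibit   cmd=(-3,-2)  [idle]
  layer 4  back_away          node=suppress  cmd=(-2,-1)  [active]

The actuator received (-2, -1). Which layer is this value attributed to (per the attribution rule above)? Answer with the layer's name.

[0] grasp off; wire := none
[1] align_heading off; pass none
[2] cruise on (suppress); wire := (-2, -1)
[3] escape off; pass (-2, -1)
[4] back_away on (suppress); wire := (-2, -1)
output (-2, -1)
last writer: layer 4 = back_away

back_away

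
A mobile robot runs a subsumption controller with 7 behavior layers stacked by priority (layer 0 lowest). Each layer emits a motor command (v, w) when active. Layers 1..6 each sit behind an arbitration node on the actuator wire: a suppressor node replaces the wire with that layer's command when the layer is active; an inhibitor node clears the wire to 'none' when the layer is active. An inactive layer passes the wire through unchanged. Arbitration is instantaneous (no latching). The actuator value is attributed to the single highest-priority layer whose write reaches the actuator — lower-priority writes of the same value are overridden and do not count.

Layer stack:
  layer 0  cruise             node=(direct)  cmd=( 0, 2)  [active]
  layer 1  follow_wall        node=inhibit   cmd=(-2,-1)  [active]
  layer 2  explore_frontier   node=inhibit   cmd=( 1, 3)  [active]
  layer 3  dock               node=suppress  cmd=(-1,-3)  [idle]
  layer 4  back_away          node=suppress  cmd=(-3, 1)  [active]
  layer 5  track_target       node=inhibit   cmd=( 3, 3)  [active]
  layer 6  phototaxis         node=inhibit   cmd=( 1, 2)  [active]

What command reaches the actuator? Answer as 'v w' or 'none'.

none

[0] cruise on; wire := (0, 2)
[1] follow_wall on (inhibit); wire := none
[2] explore_frontier on (inhibit); wire := none
[3] dock off; pass none
[4] back_away on (suppress); wire := (-3, 1)
[5] track_target on (inhibit); wire := none
[6] phototaxis on (inhibit); wire := none
output none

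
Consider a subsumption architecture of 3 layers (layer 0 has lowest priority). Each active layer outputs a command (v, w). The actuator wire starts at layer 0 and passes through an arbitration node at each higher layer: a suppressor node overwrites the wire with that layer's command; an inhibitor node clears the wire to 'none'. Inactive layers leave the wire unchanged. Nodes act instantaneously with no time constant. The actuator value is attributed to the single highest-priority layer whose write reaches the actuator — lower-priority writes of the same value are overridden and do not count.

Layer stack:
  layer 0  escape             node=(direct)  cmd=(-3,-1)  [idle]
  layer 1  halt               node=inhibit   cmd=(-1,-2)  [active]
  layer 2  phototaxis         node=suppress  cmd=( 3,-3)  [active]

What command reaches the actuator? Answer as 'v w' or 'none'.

L0 escape: idle → wire = none
L1 halt: active, inhibitor → wire = none
L2 phototaxis: active, suppressor → wire = (3, -3)
actuator = (3, -3)

3 -3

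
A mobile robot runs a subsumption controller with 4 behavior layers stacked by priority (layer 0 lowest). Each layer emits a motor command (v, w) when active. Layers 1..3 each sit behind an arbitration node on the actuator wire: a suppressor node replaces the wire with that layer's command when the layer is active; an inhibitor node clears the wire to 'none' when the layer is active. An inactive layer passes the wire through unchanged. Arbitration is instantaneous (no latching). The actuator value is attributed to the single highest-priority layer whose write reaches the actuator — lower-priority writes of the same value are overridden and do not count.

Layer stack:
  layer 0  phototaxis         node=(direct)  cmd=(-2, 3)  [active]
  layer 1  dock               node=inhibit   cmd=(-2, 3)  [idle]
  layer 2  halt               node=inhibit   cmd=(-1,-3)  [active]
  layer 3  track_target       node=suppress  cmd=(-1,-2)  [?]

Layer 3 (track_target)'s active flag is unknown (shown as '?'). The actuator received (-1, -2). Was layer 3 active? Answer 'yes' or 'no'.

If layer 3 is active=yes:
  actuator would be (-1, -2)
If layer 3 is active=no:
  actuator would be none
Observed (-1, -2), so layer 3 was active.

yes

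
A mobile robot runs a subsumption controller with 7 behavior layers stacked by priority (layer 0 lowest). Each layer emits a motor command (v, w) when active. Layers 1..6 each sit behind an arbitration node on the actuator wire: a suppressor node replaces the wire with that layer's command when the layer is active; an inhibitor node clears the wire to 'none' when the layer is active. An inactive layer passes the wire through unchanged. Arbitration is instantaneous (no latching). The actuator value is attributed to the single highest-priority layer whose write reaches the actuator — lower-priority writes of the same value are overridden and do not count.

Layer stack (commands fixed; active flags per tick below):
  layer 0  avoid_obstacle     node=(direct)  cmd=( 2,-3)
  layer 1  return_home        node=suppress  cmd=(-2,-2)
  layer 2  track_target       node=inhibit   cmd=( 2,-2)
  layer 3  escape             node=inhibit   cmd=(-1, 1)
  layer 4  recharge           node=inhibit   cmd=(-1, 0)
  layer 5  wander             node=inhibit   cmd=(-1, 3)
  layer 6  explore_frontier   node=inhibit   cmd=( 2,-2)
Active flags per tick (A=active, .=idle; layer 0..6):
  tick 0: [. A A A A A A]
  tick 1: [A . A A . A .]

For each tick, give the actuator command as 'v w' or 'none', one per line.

tick 0:
  [0] avoid_obstacle off; wire := none
  [1] return_home on (suppress); wire := (-2, -2)
  [2] track_target on (inhibit); wire := none
  [3] escape on (inhibit); wire := none
  [4] recharge on (inhibit); wire := none
  [5] wander on (inhibit); wire := none
  [6] explore_frontier on (inhibit); wire := none
  output none
tick 1:
  [0] avoid_obstacle on; wire := (2, -3)
  [1] return_home off; pass (2, -3)
  [2] track_target on (inhibit); wire := none
  [3] escape on (inhibit); wire := none
  [4] recharge off; pass none
  [5] wander on (inhibit); wire := none
  [6] explore_frontier off; pass none
  output none

none
none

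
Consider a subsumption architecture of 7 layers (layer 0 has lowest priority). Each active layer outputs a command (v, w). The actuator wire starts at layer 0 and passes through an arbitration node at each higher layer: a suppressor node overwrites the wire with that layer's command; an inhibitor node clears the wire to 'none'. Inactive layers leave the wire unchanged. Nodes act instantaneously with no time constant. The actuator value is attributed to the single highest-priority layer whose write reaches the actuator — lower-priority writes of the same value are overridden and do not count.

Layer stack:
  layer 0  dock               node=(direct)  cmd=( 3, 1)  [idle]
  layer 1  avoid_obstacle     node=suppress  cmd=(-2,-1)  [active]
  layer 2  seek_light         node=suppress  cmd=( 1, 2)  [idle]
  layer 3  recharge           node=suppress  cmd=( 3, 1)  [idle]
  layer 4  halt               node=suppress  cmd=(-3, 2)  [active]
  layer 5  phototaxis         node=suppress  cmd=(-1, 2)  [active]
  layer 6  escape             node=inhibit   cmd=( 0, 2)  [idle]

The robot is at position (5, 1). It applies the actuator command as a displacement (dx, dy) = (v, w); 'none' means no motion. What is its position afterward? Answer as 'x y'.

[0] dock off; wire := none
[1] avoid_obstacle on (suppress); wire := (-2, -1)
[2] seek_light off; pass (-2, -1)
[3] recharge off; pass (-2, -1)
[4] halt on (suppress); wire := (-3, 2)
[5] phototaxis on (suppress); wire := (-1, 2)
[6] escape off; pass (-1, 2)
output (-1, 2)
position: (5, 1) + (-1, 2) = (4, 3)

4 3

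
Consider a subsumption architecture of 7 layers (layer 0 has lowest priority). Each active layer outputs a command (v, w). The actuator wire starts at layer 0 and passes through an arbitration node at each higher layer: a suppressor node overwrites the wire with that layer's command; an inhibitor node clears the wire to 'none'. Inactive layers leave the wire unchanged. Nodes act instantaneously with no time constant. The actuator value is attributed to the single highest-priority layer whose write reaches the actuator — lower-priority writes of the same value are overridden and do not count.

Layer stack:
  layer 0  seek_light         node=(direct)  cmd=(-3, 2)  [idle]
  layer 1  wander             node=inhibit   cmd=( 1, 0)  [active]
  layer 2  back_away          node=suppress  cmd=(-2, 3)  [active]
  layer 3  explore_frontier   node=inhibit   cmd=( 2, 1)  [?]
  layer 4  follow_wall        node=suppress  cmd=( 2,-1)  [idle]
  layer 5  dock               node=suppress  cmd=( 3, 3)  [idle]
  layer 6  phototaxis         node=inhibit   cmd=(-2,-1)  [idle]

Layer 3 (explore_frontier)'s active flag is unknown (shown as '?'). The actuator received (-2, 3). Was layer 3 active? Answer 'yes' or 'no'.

If layer 3 is active=yes:
  actuator would be none
If layer 3 is active=no:
  actuator would be (-2, 3)
Observed (-2, 3), so layer 3 was idle.

no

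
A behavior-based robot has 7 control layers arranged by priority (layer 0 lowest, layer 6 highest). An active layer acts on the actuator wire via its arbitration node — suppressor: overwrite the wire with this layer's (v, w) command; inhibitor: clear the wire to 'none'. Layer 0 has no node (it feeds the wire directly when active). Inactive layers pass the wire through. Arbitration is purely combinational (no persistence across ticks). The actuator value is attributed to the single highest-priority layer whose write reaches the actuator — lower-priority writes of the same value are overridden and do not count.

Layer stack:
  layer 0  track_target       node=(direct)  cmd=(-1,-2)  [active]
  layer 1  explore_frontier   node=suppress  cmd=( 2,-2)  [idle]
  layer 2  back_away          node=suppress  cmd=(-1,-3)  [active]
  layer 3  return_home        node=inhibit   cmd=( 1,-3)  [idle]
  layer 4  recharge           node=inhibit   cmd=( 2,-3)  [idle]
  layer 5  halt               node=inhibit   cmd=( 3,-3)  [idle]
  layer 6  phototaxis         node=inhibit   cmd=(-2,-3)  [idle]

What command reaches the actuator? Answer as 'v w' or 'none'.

L0 track_target: active, feeds wire = (-1, -2)
L1 explore_frontier: idle → wire stays (-1, -2)
L2 back_away: active, suppressor → wire = (-1, -3)
L3 return_home: idle → wire stays (-1, -3)
L4 recharge: idle → wire stays (-1, -3)
L5 halt: idle → wire stays (-1, -3)
L6 phototaxis: idle → wire stays (-1, -3)
actuator = (-1, -3)

-1 -3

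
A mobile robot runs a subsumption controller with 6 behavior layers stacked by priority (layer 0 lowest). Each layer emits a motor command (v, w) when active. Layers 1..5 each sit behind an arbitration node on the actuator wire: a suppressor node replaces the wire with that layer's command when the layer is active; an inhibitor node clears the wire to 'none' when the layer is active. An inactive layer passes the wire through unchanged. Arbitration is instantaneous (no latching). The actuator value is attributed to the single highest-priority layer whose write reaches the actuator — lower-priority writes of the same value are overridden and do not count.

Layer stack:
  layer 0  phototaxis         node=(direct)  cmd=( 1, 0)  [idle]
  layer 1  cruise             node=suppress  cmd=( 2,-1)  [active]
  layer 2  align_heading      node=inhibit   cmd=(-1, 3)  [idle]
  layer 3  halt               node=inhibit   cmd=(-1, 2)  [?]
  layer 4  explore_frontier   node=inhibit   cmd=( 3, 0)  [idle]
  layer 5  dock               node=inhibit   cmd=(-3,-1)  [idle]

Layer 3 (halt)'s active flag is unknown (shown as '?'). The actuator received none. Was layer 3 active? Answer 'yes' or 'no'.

yes

If layer 3 is active=yes:
  actuator would be none
If layer 3 is active=no:
  actuator would be (2, -1)
Observed none, so layer 3 was active.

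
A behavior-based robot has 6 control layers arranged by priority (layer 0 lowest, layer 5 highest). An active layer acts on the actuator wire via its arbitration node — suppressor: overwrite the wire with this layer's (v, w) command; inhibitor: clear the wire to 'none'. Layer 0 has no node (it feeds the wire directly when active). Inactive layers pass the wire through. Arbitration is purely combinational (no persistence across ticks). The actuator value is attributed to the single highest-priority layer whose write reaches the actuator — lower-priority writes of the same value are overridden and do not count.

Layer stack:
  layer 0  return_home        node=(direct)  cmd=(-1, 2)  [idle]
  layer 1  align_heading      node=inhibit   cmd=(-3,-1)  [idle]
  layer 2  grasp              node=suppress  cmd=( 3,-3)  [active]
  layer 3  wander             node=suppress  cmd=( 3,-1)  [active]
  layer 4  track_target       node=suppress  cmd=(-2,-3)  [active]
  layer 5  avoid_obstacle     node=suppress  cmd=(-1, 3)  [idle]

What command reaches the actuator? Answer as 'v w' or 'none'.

[0] return_home off; wire := none
[1] align_heading off; pass none
[2] grasp on (suppress); wire := (3, -3)
[3] wander on (suppress); wire := (3, -1)
[4] track_target on (suppress); wire := (-2, -3)
[5] avoid_obstacle off; pass (-2, -3)
output (-2, -3)

-2 -3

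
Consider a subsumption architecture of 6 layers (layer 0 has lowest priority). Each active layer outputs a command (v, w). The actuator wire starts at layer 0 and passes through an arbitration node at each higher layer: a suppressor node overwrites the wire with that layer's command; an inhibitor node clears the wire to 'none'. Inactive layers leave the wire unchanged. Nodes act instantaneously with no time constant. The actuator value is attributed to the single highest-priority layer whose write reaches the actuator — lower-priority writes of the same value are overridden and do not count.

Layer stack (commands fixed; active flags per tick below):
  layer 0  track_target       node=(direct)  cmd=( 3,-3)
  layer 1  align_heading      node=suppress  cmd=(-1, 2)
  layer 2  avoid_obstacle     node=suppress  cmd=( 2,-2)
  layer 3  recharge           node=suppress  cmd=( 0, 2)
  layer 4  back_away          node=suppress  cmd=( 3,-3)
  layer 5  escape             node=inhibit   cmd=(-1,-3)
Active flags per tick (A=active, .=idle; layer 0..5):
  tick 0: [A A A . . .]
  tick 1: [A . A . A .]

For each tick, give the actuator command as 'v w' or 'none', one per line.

tick 0:
  L0 track_target: active, feeds wire = (3, -3)
  L1 align_heading: active, suppressor → wire = (-1, 2)
  L2 avoid_obstacle: active, suppressor → wire = (2, -2)
  L3 recharge: idle → wire stays (2, -2)
  L4 back_away: idle → wire stays (2, -2)
  L5 escape: idle → wire stays (2, -2)
  actuator = (2, -2)
tick 1:
  L0 track_target: active, feeds wire = (3, -3)
  L1 align_heading: idle → wire stays (3, -3)
  L2 avoid_obstacle: active, suppressor → wire = (2, -2)
  L3 recharge: idle → wire stays (2, -2)
  L4 back_away: active, suppressor → wire = (3, -3)
  L5 escape: idle → wire stays (3, -3)
  actuator = (3, -3)

2 -2
3 -3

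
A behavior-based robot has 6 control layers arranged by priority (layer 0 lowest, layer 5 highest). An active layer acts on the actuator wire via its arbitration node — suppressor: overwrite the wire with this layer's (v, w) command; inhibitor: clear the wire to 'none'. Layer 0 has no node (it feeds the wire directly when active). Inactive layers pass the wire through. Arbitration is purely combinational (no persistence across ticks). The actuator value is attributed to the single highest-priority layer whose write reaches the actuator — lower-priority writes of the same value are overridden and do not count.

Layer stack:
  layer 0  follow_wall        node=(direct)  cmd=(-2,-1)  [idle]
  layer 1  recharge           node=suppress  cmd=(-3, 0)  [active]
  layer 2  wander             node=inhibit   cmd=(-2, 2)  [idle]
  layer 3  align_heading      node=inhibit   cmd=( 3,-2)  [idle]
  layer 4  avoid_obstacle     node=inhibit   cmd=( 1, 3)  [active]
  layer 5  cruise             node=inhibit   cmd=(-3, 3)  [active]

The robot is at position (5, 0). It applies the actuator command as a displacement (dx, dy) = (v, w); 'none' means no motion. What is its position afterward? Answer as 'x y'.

5 0

layer 0 (follow_wall) idle — none
layer 1 (recharge) active — suppresses: (-3, 0)
layer 2 (wander) idle — unchanged: (-3, 0)
layer 3 (align_heading) idle — unchanged: (-3, 0)
layer 4 (avoid_obstacle) active — inhibits: none
layer 5 (cruise) active — inhibits: none
→ actuator none
position: (5, 0) + none = (5, 0)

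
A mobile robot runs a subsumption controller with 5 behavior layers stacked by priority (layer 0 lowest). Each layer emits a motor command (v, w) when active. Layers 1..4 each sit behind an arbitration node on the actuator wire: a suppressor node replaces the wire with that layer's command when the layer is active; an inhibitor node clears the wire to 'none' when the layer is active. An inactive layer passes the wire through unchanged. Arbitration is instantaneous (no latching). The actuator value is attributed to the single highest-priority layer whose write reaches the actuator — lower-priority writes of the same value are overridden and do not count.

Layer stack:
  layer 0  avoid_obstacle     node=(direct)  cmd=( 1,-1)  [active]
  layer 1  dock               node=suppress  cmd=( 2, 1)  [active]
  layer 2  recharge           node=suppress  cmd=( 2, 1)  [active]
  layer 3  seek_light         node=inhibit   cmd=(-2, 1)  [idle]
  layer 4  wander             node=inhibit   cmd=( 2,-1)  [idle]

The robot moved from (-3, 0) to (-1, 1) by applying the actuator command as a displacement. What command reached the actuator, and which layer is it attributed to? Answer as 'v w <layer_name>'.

2 1 recharge

displacement = (-1, 1) − (-3, 0) = (2, 1)
[0] avoid_obstacle on; wire := (1, -1)
[1] dock on (suppress); wire := (2, 1)
[2] recharge on (suppress); wire := (2, 1)
[3] seek_light off; pass (2, 1)
[4] wander off; pass (2, 1)
output (2, 1) — from layer 2 (recharge)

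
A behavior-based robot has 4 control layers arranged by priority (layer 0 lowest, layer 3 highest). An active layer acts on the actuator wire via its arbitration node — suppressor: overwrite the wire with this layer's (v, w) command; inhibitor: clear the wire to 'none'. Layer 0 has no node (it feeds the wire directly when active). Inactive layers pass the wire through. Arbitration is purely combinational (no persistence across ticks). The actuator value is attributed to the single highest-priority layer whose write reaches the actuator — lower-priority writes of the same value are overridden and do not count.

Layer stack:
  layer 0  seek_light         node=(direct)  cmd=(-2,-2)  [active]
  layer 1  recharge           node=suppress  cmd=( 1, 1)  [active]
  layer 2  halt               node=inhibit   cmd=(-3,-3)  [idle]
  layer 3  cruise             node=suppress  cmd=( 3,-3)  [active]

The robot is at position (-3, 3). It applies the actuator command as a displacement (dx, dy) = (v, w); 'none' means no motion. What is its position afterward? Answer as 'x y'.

[0] seek_light on; wire := (-2, -2)
[1] recharge on (suppress); wire := (1, 1)
[2] halt off; pass (1, 1)
[3] cruise on (suppress); wire := (3, -3)
output (3, -3)
position: (-3, 3) + (3, -3) = (0, 0)

0 0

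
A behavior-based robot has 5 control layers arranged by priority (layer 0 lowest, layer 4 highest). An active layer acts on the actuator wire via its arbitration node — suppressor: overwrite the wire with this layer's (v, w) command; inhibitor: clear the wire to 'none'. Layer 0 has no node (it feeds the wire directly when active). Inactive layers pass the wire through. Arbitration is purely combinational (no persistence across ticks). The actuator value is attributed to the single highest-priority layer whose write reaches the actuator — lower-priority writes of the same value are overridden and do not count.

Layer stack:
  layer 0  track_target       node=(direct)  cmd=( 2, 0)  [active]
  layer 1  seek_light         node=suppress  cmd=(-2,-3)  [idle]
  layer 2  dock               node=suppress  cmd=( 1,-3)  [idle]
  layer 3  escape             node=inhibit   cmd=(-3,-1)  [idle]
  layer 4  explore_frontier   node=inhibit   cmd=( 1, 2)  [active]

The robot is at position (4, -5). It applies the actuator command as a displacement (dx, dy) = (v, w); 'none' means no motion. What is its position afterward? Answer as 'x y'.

[0] track_target on; wire := (2, 0)
[1] seek_light off; pass (2, 0)
[2] dock off; pass (2, 0)
[3] escape off; pass (2, 0)
[4] explore_frontier on (inhibit); wire := none
output none
position: (4, -5) + none = (4, -5)

4 -5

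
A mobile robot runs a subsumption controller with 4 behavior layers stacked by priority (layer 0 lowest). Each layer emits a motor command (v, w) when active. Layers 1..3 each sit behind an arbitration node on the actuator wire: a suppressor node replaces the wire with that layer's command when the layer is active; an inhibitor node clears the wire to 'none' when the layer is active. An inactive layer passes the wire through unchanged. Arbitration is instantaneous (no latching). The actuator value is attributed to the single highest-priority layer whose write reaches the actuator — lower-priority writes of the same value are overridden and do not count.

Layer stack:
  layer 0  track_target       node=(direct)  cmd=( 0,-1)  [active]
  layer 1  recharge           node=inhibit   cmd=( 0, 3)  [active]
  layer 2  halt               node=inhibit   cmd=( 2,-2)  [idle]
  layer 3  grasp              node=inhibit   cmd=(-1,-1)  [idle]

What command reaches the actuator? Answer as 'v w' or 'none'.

[0] track_target on; wire := (0, -1)
[1] recharge on (inhibit); wire := none
[2] halt off; pass none
[3] grasp off; pass none
output none

none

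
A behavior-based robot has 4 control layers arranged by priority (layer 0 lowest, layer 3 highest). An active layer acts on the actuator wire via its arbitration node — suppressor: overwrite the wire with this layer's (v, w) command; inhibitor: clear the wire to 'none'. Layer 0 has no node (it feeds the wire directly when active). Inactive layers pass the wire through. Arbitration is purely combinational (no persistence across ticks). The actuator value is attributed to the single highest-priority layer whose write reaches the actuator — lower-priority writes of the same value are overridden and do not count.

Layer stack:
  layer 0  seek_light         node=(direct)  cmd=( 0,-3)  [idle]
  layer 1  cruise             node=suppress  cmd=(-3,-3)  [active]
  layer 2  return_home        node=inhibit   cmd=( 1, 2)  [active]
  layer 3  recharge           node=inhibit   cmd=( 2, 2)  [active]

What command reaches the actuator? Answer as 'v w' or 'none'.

layer 0 (seek_light) idle — none
layer 1 (cruise) active — suppresses: (-3, -3)
layer 2 (return_home) active — inhibits: none
layer 3 (recharge) active — inhibits: none
→ actuator none

none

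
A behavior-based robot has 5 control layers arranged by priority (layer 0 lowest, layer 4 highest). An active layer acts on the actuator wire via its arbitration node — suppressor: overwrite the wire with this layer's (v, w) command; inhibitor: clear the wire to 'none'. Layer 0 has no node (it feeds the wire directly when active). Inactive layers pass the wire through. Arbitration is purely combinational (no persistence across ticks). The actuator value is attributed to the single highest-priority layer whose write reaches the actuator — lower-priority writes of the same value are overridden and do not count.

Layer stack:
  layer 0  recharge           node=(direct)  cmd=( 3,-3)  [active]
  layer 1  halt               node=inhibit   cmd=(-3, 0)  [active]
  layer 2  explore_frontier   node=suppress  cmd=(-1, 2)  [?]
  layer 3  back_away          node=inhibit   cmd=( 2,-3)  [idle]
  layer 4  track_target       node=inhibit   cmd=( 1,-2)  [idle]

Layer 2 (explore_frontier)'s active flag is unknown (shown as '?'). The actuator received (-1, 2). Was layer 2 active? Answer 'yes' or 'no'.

If layer 2 is active=yes:
  actuator would be (-1, 2)
If layer 2 is active=no:
  actuator would be none
Observed (-1, 2), so layer 2 was active.

yes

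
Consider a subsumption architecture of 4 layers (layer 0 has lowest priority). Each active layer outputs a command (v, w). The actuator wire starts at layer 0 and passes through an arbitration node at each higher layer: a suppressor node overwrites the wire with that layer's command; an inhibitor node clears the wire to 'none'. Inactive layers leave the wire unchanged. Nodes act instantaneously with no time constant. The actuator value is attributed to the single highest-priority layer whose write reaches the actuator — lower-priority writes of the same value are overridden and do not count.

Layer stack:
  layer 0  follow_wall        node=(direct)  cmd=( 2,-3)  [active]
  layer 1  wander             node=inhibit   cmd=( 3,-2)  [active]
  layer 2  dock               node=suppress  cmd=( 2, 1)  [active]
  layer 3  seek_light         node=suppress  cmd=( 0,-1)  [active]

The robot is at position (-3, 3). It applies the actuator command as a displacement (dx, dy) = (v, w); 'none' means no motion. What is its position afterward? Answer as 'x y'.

-3 2

L0 follow_wall: active, feeds wire = (2, -3)
L1 wander: active, inhibitor → wire = none
L2 dock: active, suppressor → wire = (2, 1)
L3 seek_light: active, suppressor → wire = (0, -1)
actuator = (0, -1)
position: (-3, 3) + (0, -1) = (-3, 2)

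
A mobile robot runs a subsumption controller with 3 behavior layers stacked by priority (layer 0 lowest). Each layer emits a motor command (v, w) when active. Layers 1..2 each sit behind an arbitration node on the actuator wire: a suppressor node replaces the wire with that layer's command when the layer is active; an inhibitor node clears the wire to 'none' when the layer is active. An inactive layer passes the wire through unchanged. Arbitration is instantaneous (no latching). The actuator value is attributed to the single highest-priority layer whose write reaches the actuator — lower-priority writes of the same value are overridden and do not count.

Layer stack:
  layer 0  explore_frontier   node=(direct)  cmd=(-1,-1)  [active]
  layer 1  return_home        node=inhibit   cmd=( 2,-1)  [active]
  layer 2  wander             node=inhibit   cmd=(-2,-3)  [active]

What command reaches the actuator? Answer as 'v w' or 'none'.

[0] explore_frontier on; wire := (-1, -1)
[1] return_home on (inhibit); wire := none
[2] wander on (inhibit); wire := none
output none

none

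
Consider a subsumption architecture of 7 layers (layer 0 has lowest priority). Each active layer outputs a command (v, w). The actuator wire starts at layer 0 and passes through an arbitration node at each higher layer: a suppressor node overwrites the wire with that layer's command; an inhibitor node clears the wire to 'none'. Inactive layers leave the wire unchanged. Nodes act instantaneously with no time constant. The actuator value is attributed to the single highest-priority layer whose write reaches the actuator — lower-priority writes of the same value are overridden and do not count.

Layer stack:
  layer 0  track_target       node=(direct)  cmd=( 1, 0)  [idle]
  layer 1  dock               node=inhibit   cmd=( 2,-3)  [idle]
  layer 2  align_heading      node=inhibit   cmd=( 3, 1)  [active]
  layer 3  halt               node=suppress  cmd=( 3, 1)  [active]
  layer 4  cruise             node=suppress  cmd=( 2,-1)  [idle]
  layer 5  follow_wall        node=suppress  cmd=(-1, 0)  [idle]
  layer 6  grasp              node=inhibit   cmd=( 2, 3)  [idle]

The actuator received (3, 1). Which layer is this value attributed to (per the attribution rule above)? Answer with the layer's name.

halt

layer 0 (track_target) idle — none
layer 1 (dock) idle — unchanged: none
layer 2 (align_heading) active — inhibits: none
layer 3 (halt) active — suppresses: (3, 1)
layer 4 (cruise) idle — unchanged: (3, 1)
layer 5 (follow_wall) idle — unchanged: (3, 1)
layer 6 (grasp) idle — unchanged: (3, 1)
→ actuator (3, 1)
last writer: layer 3 = halt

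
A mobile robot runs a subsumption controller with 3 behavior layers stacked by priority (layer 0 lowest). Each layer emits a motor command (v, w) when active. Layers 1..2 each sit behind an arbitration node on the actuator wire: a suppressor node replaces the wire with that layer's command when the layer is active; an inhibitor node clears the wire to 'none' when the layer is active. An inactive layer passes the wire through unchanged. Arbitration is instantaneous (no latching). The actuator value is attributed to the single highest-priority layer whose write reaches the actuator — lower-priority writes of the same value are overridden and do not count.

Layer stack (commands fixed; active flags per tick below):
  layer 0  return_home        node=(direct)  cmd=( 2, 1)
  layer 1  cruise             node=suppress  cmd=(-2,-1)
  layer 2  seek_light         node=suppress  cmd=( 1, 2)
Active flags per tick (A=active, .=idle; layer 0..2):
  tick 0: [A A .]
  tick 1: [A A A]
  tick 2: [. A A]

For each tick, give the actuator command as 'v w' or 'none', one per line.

tick 0:
  layer 0 (return_home) active — direct: (2, 1)
  layer 1 (cruise) active — suppresses: (-2, -1)
  layer 2 (seek_light) idle — unchanged: (-2, -1)
  → actuator (-2, -1)
tick 1:
  layer 0 (return_home) active — direct: (2, 1)
  layer 1 (cruise) active — suppresses: (-2, -1)
  layer 2 (seek_light) active — suppresses: (1, 2)
  → actuator (1, 2)
tick 2:
  layer 0 (return_home) idle — none
  layer 1 (cruise) active — suppresses: (-2, -1)
  layer 2 (seek_light) active — suppresses: (1, 2)
  → actuator (1, 2)

-2 -1
1 2
1 2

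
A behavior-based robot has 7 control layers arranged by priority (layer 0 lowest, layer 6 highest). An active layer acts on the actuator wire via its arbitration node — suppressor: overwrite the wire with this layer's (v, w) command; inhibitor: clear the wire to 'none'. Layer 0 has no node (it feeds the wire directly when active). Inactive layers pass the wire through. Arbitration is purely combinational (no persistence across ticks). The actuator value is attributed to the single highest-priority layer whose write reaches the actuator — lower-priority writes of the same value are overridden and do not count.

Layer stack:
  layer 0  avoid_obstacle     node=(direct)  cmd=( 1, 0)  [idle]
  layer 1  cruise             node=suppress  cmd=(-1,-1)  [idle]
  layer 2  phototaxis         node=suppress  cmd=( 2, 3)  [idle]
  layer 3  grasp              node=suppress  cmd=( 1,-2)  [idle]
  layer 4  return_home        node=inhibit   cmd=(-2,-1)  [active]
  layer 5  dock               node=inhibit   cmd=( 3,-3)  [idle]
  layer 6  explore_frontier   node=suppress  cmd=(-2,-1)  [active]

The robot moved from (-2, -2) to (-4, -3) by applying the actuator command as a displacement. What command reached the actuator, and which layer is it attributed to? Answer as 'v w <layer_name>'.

displacement = (-4, -3) − (-2, -2) = (-2, -1)
L0 avoid_obstacle: idle → wire = none
L1 cruise: idle → wire stays none
L2 phototaxis: idle → wire stays none
L3 grasp: idle → wire stays none
L4 return_home: active, inhibitor → wire = none
L5 dock: idle → wire stays none
L6 explore_frontier: active, suppressor → wire = (-2, -1)
actuator = (-2, -1) — from layer 6 (explore_frontier)

-2 -1 explore_frontier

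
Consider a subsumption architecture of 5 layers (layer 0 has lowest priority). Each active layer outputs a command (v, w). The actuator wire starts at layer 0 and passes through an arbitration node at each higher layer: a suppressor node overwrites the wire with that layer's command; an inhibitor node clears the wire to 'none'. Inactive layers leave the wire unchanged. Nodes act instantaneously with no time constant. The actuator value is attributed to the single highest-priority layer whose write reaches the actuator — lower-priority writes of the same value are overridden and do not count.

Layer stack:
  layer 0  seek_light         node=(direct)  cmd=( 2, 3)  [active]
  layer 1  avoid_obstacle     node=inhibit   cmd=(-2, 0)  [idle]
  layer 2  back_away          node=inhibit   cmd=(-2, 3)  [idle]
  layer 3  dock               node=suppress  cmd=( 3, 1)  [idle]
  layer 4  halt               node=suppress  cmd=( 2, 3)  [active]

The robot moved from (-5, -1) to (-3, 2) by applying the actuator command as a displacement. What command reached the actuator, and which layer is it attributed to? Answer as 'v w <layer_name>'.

2 3 halt

displacement = (-3, 2) − (-5, -1) = (2, 3)
L0 seek_light: active, feeds wire = (2, 3)
L1 avoid_obstacle: idle → wire stays (2, 3)
L2 back_away: idle → wire stays (2, 3)
L3 dock: idle → wire stays (2, 3)
L4 halt: active, suppressor → wire = (2, 3)
actuator = (2, 3) — from layer 4 (halt)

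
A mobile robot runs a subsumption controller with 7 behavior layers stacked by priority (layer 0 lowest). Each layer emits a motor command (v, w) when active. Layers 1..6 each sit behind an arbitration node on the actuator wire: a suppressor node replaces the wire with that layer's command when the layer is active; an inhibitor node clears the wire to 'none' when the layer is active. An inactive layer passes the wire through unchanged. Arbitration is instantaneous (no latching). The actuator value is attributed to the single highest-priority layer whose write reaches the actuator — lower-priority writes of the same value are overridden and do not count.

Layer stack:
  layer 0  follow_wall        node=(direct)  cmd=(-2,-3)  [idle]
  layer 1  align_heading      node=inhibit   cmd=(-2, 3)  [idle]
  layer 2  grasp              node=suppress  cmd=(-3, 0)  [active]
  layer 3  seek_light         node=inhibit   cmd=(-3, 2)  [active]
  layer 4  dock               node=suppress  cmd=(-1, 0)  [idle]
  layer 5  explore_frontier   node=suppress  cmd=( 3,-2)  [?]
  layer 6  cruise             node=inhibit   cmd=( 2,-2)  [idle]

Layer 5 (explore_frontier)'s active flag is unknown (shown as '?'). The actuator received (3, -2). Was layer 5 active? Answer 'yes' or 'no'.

If layer 5 is active=yes:
  actuator would be (3, -2)
If layer 5 is active=no:
  actuator would be none
Observed (3, -2), so layer 5 was active.

yes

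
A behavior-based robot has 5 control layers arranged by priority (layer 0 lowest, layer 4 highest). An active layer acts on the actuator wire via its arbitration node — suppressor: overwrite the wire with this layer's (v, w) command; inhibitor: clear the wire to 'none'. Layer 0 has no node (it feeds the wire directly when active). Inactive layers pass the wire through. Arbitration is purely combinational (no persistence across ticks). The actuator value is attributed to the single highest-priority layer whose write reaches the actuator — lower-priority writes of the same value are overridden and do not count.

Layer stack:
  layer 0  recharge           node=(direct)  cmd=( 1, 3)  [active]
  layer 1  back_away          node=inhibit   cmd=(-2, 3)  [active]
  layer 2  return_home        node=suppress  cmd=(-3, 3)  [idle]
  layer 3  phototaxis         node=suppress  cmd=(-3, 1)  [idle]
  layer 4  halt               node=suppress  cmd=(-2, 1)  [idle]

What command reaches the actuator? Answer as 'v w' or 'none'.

none

L0 recharge: active, feeds wire = (1, 3)
L1 back_away: active, inhibitor → wire = none
L2 return_home: idle → wire stays none
L3 phototaxis: idle → wire stays none
L4 halt: idle → wire stays none
actuator = none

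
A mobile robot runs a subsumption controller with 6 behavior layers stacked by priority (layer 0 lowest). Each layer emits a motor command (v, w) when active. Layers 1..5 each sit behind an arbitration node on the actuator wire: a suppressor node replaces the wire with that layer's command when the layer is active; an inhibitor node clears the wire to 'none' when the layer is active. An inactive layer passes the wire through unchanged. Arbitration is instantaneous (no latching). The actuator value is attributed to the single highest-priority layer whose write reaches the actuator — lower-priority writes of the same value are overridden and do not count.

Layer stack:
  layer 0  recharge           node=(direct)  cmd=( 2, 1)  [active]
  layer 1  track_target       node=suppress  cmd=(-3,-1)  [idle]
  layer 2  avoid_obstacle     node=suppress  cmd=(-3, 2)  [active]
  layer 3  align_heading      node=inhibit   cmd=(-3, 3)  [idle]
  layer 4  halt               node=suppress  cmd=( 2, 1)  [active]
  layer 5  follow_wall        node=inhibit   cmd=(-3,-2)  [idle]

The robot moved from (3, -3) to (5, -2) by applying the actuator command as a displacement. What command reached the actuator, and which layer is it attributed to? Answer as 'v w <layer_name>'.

2 1 halt

displacement = (5, -2) − (3, -3) = (2, 1)
layer 0 (recharge) active — direct: (2, 1)
layer 1 (track_target) idle — unchanged: (2, 1)
layer 2 (avoid_obstacle) active — suppresses: (-3, 2)
layer 3 (align_heading) idle — unchanged: (-3, 2)
layer 4 (halt) active — suppresses: (2, 1)
layer 5 (follow_wall) idle — unchanged: (2, 1)
→ actuator (2, 1) — from layer 4 (halt)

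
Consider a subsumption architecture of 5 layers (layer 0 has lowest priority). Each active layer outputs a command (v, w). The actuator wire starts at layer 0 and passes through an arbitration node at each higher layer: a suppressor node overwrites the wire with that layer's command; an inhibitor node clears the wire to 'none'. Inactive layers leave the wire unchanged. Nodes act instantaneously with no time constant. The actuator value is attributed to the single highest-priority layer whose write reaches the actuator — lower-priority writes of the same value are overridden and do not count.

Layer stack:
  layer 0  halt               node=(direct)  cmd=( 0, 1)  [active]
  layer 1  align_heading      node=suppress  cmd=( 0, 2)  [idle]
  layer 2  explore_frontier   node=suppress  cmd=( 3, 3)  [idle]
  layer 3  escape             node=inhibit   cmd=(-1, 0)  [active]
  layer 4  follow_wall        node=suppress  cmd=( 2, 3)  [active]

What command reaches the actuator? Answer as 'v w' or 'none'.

2 3

layer 0 (halt) active — direct: (0, 1)
layer 1 (align_heading) idle — unchanged: (0, 1)
layer 2 (explore_frontier) idle — unchanged: (0, 1)
layer 3 (escape) active — inhibits: none
layer 4 (follow_wall) active — suppresses: (2, 3)
→ actuator (2, 3)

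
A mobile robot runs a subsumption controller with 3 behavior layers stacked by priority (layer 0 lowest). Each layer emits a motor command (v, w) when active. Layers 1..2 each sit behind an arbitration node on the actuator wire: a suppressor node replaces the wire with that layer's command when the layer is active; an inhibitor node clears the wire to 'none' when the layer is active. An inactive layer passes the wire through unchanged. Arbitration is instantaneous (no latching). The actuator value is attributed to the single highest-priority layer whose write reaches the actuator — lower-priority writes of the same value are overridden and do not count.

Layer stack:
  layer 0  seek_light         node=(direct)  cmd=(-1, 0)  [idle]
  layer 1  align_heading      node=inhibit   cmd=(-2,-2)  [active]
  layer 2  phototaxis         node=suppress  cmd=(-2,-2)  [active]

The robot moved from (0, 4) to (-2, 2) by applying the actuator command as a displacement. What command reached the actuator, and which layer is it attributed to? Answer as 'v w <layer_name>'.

displacement = (-2, 2) − (0, 4) = (-2, -2)
layer 0 (seek_light) idle — none
layer 1 (align_heading) active — inhibits: none
layer 2 (phototaxis) active — suppresses: (-2, -2)
→ actuator (-2, -2) — from layer 2 (phototaxis)

-2 -2 phototaxis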